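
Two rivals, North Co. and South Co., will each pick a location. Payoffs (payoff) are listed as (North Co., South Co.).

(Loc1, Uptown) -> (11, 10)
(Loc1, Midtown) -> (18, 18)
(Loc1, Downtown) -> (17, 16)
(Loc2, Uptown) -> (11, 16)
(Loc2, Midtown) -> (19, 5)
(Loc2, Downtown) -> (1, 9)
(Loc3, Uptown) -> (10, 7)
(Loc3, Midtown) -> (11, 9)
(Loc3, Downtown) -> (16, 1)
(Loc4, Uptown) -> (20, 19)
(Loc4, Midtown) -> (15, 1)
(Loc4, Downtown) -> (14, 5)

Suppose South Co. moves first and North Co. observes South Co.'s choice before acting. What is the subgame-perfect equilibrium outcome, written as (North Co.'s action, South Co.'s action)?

(Loc4, Uptown)

Work backward from North Co.'s decision.
- Uptown: North Co. compares 11, 11, 10, 20 and picks Loc4; South Co. would get 19.
- Midtown: North Co. compares 18, 19, 11, 15 and picks Loc2; South Co. would get 5.
- Downtown: North Co. compares 17, 1, 16, 14 and picks Loc1; South Co. would get 16.
South Co.'s induced payoffs are 19, 5, 16, so South Co. commits to Uptown. Subgame-perfect outcome: (Loc4, Uptown) with payoffs (20, 19).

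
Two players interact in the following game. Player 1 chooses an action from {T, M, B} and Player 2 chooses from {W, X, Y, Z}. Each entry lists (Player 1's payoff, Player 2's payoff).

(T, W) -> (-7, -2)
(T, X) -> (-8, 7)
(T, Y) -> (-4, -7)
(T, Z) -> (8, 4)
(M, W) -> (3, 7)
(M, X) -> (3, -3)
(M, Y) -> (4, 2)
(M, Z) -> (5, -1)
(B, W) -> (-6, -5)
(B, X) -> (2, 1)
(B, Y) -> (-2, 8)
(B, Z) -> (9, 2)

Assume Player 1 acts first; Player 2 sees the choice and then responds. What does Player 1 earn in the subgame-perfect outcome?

Player 2 best-responds to each possible Player 1 move:
- T: Player 2 compares -2, 7, -7, 4 and picks X; Player 1 would get -8.
- M: Player 2 compares 7, -3, 2, -1 and picks W; Player 1 would get 3.
- B: Player 2 compares -5, 1, 8, 2 and picks Y; Player 1 would get -2.
Maximizing over -8, 3, -2, Player 1 chooses M. Subgame-perfect outcome: (M, W) with payoffs (3, 7).

3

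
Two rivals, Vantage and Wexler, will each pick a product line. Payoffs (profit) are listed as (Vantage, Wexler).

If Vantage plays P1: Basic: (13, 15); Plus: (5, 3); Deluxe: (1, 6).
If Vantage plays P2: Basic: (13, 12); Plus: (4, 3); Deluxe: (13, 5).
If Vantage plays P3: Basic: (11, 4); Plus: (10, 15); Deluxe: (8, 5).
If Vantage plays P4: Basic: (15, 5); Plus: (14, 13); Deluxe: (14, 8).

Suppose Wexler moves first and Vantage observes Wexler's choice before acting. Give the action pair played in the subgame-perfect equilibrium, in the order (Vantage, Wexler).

(P4, Plus)

Work backward from Vantage's decision.
- Basic → Vantage plays P4 (best of 13, 13, 11, 15); Wexler gets 5.
- Plus → Vantage plays P4 (best of 5, 4, 10, 14); Wexler gets 13.
- Deluxe → Vantage plays P4 (best of 1, 13, 8, 14); Wexler gets 8.
Among 5, 13, 8, the best is 13 at Plus. Subgame-perfect outcome: (P4, Plus) with payoffs (14, 13).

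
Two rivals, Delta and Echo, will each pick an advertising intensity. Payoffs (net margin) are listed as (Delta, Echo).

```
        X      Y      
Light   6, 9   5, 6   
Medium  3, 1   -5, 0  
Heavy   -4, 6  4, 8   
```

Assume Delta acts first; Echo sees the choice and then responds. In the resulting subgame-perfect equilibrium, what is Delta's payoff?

6

Solve by backward induction (Delta leads).
- Light → Echo plays X (best of 9, 6); Delta gets 6.
- Medium → Echo plays X (best of 1, 0); Delta gets 3.
- Heavy → Echo plays Y (best of 6, 8); Delta gets 4.
Among 6, 3, 4, the best is 6 at Light. Subgame-perfect outcome: (Light, X) with payoffs (6, 9).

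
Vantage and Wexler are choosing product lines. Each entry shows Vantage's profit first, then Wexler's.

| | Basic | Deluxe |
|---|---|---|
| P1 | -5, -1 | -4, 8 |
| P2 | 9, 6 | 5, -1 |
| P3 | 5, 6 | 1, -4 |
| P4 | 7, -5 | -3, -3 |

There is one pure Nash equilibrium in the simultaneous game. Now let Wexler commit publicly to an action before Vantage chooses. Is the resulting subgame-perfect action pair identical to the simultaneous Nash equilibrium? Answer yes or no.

yes

Solve by backward induction (Wexler leads).
- Basic: Vantage compares -5, 9, 5, 7 and picks P2; Wexler would get 6.
- Deluxe: Vantage compares -4, 5, 1, -3 and picks P2; Wexler would get -1.
Maximizing over 6, -1, Wexler chooses Basic. Subgame-perfect outcome: (P2, Basic) with payoffs (9, 6).
For the simultaneous game, intersect best replies.
Vantage's best replies: Basic→P2; Deluxe→P2.
Wexler's best replies: P1→Deluxe; P2→Basic; P3→Basic; P4→Deluxe.
Only (P2, Basic) has each player best-responding; Nash payoffs (9, 6).
Sequential outcome (P2, Basic) coincides with the Nash profile (P2, Basic).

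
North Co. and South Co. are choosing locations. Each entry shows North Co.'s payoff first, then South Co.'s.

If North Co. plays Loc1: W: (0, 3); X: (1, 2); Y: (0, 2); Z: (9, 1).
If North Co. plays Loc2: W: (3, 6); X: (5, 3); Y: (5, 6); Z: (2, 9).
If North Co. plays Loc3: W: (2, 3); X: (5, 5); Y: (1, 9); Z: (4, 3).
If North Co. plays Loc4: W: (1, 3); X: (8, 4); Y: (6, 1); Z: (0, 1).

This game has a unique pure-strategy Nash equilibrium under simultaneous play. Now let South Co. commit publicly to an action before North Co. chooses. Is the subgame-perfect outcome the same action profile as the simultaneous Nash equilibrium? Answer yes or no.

North Co. best-responds to each possible South Co. move:
- W: North Co. compares 0, 3, 2, 1 and picks Loc2; South Co. would get 6.
- X: North Co. compares 1, 5, 5, 8 and picks Loc4; South Co. would get 4.
- Y: North Co. compares 0, 5, 1, 6 and picks Loc4; South Co. would get 1.
- Z: North Co. compares 9, 2, 4, 0 and picks Loc1; South Co. would get 1.
South Co.'s induced payoffs are 6, 4, 1, 1, so South Co. commits to W. Subgame-perfect outcome: (Loc2, W) with payoffs (3, 6).
For the simultaneous game, intersect best replies.
North Co.'s best replies: W→Loc2; X→Loc4; Y→Loc4; Z→Loc1.
South Co.'s best replies: Loc1→W; Loc2→Z; Loc3→Y; Loc4→X.
Only (Loc4, X) has each player best-responding; Nash payoffs (8, 4).
Sequential outcome (Loc2, W) differs from the Nash profile (Loc4, X).

no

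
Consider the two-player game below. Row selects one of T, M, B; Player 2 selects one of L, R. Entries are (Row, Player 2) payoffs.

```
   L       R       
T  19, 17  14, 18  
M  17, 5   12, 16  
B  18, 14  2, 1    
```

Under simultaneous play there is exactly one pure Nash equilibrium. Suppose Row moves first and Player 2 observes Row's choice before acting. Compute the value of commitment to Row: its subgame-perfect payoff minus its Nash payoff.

Player 2 best-responds to each possible Row move:
- T: Player 2 compares 17, 18 and picks R; Row would get 14.
- M: Player 2 compares 5, 16 and picks R; Row would get 12.
- B: Player 2 compares 14, 1 and picks L; Row would get 18.
Row's induced payoffs are 14, 12, 18, so Row commits to B. Subgame-perfect outcome: (B, L) with payoffs (18, 14).
Under simultaneous play:
Row's best replies: L→T; R→T.
Player 2's best replies: T→R; M→R; B→L.
Only (T, R) has each player best-responding; Nash payoffs (14, 18).
Row's commitment gain: 18 − 14 = 4.

4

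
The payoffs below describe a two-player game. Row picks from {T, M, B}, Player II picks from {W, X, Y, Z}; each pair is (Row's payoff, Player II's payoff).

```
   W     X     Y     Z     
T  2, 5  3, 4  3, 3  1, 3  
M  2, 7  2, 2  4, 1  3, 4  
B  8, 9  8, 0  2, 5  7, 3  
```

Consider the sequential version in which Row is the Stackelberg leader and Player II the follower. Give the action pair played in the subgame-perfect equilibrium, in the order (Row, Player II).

Backward induction with Row moving first.
- T: BR = W, leader payoff 2.
- M: BR = W, leader payoff 2.
- B: BR = W, leader payoff 8.
Among 2, 2, 8, the best is 8 at B. Subgame-perfect outcome: (B, W) with payoffs (8, 9).

(B, W)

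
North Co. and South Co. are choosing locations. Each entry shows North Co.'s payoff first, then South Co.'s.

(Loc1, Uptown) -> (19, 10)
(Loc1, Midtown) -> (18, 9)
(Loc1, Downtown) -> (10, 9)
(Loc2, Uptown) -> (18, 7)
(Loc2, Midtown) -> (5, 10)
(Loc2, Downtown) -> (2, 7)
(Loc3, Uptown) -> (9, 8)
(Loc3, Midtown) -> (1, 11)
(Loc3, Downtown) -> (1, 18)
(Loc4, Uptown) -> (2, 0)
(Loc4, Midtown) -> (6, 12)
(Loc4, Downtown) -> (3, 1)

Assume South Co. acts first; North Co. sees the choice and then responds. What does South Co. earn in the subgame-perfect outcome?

Backward induction with South Co. moving first.
- Uptown: BR = Loc1, leader payoff 10.
- Midtown: BR = Loc1, leader payoff 9.
- Downtown: BR = Loc1, leader payoff 9.
South Co.'s induced payoffs are 10, 9, 9, so South Co. commits to Uptown. Subgame-perfect outcome: (Loc1, Uptown) with payoffs (19, 10).

10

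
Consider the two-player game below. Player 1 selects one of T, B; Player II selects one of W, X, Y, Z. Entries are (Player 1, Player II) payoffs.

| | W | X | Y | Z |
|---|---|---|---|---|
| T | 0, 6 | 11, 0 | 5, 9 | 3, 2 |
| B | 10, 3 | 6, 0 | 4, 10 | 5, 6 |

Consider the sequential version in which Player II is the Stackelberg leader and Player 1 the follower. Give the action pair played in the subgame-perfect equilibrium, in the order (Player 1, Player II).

Player 1 best-responds to each possible Player II move:
- W: Player 1 compares 0, 10 and picks B; Player II would get 3.
- X: Player 1 compares 11, 6 and picks T; Player II would get 0.
- Y: Player 1 compares 5, 4 and picks T; Player II would get 9.
- Z: Player 1 compares 3, 5 and picks B; Player II would get 6.
Maximizing over 3, 0, 9, 6, Player II chooses Y. Subgame-perfect outcome: (T, Y) with payoffs (5, 9).

(T, Y)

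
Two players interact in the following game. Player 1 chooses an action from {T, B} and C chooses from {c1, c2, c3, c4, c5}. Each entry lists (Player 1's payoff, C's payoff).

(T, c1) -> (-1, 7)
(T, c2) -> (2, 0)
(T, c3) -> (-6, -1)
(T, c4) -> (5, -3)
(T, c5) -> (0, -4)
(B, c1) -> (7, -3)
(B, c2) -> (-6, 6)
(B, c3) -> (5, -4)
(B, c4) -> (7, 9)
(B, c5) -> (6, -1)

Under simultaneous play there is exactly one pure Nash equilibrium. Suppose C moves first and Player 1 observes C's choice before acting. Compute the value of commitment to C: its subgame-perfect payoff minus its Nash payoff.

0

Work backward from Player 1's decision.
- c1: Player 1 compares -1, 7 and picks B; C would get -3.
- c2: Player 1 compares 2, -6 and picks T; C would get 0.
- c3: Player 1 compares -6, 5 and picks B; C would get -4.
- c4: Player 1 compares 5, 7 and picks B; C would get 9.
- c5: Player 1 compares 0, 6 and picks B; C would get -1.
Maximizing over -3, 0, -4, 9, -1, C chooses c4. Subgame-perfect outcome: (B, c4) with payoffs (7, 9).
For the simultaneous game, intersect best replies.
Player 1's best replies: c1→B; c2→T; c3→B; c4→B; c5→B.
C's best replies: T→c1; B→c4.
Only (B, c4) has each player best-responding; Nash payoffs (7, 9).
C's commitment gain: 9 − 9 = 0.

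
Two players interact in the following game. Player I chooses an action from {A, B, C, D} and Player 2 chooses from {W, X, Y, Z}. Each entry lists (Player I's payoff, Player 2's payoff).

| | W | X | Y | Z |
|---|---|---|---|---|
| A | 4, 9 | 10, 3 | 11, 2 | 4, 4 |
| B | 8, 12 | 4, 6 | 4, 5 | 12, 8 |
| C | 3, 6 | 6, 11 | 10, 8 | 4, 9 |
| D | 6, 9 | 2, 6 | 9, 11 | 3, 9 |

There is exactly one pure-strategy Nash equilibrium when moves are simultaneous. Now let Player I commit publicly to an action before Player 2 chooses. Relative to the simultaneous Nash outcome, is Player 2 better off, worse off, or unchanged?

worse off

Backward induction with Player I moving first.
- A → Player 2 plays W (best of 9, 3, 2, 4); Player I gets 4.
- B → Player 2 plays W (best of 12, 6, 5, 8); Player I gets 8.
- C → Player 2 plays X (best of 6, 11, 8, 9); Player I gets 6.
- D → Player 2 plays Y (best of 9, 6, 11, 9); Player I gets 9.
Among 4, 8, 6, 9, the best is 9 at D. Subgame-perfect outcome: (D, Y) with payoffs (9, 11).
For the simultaneous game, intersect best replies.
Player I's best replies: W→B; X→A; Y→A; Z→B.
Player 2's best replies: A→W; B→W; C→X; D→Y.
Only (B, W) has each player best-responding; Nash payoffs (8, 12).
Player 2 earns 11 sequentially versus 12 at the Nash outcome: worse off.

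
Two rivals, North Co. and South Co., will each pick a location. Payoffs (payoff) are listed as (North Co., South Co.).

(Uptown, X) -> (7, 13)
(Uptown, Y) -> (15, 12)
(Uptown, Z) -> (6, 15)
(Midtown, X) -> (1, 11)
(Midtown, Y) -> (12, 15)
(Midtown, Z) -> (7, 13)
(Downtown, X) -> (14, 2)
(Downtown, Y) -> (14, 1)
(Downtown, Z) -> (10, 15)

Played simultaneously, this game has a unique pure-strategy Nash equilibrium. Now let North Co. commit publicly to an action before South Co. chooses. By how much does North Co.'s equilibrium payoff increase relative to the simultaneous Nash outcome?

2

Work backward from South Co.'s decision.
- Uptown: BR = Z, leader payoff 6.
- Midtown: BR = Y, leader payoff 12.
- Downtown: BR = Z, leader payoff 10.
Maximizing over 6, 12, 10, North Co. chooses Midtown. Subgame-perfect outcome: (Midtown, Y) with payoffs (12, 15).
For the simultaneous game, intersect best replies.
North Co.'s best replies: X→Downtown; Y→Uptown; Z→Downtown.
South Co.'s best replies: Uptown→Z; Midtown→Y; Downtown→Z.
The unique mutual best reply is (Downtown, Z), giving (10, 15).
North Co.'s commitment gain: 12 − 10 = 2.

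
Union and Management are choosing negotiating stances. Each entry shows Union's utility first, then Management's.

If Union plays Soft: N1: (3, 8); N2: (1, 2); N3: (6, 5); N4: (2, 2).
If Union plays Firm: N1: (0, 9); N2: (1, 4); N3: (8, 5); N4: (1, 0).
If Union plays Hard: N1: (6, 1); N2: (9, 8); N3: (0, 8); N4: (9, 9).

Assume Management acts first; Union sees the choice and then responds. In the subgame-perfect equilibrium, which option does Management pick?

Backward induction with Management moving first.
- N1: BR = Hard, leader payoff 1.
- N2: BR = Hard, leader payoff 8.
- N3: BR = Firm, leader payoff 5.
- N4: BR = Hard, leader payoff 9.
Among 1, 8, 5, 9, the best is 9 at N4. Subgame-perfect outcome: (Hard, N4) with payoffs (9, 9).

N4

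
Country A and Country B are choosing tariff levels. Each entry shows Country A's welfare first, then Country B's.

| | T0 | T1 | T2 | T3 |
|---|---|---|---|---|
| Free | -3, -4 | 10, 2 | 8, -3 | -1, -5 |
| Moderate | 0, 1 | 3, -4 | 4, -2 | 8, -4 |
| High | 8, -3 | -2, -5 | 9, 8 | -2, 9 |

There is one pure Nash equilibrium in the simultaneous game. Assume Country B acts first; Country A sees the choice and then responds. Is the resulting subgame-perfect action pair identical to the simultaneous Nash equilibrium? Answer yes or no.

no

Country A best-responds to each possible Country B move:
- T0: Country A compares -3, 0, 8 and picks High; Country B would get -3.
- T1: Country A compares 10, 3, -2 and picks Free; Country B would get 2.
- T2: Country A compares 8, 4, 9 and picks High; Country B would get 8.
- T3: Country A compares -1, 8, -2 and picks Moderate; Country B would get -4.
Maximizing over -3, 2, 8, -4, Country B chooses T2. Subgame-perfect outcome: (High, T2) with payoffs (9, 8).
Under simultaneous play:
Country A's best replies: T0→High; T1→Free; T2→High; T3→Moderate.
Country B's best replies: Free→T1; Moderate→T0; High→T3.
The unique mutual best reply is (Free, T1), giving (10, 2).
Sequential outcome (High, T2) differs from the Nash profile (Free, T1).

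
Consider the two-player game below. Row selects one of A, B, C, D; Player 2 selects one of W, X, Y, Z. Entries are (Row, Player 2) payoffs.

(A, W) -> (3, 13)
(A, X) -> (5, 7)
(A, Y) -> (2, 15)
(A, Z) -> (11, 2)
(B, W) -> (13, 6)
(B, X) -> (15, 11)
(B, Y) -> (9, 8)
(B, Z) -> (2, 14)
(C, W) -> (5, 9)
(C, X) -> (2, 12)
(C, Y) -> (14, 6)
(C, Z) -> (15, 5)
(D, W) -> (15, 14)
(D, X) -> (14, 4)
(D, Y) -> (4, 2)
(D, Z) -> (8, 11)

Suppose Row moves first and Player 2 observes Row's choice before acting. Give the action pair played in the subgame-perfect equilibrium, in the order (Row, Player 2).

(D, W)

Work backward from Player 2's decision.
- A → Player 2 plays Y (best of 13, 7, 15, 2); Row gets 2.
- B → Player 2 plays Z (best of 6, 11, 8, 14); Row gets 2.
- C → Player 2 plays X (best of 9, 12, 6, 5); Row gets 2.
- D → Player 2 plays W (best of 14, 4, 2, 11); Row gets 15.
Row's induced payoffs are 2, 2, 2, 15, so Row commits to D. Subgame-perfect outcome: (D, W) with payoffs (15, 14).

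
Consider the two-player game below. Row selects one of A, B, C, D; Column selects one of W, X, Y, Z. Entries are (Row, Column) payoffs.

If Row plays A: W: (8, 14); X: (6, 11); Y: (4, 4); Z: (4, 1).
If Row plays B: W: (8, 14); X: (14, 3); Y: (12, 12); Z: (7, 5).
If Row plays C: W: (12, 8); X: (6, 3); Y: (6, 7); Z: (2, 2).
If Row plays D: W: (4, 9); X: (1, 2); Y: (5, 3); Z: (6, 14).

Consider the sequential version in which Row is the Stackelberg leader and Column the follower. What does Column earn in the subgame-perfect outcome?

Backward induction with Row moving first.
- A → Column plays W (best of 14, 11, 4, 1); Row gets 8.
- B → Column plays W (best of 14, 3, 12, 5); Row gets 8.
- C → Column plays W (best of 8, 3, 7, 2); Row gets 12.
- D → Column plays Z (best of 9, 2, 3, 14); Row gets 6.
Maximizing over 8, 8, 12, 6, Row chooses C. Subgame-perfect outcome: (C, W) with payoffs (12, 8).

8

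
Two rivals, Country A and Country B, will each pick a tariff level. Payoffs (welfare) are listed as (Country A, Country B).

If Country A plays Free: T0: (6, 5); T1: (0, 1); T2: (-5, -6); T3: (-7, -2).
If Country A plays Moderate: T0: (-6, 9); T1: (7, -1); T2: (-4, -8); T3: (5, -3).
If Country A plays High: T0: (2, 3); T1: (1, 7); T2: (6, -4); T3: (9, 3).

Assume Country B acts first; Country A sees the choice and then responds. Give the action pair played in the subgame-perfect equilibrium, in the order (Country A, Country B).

Backward induction with Country B moving first.
- T0: BR = Free, leader payoff 5.
- T1: BR = Moderate, leader payoff -1.
- T2: BR = High, leader payoff -4.
- T3: BR = High, leader payoff 3.
Country B's induced payoffs are 5, -1, -4, 3, so Country B commits to T0. Subgame-perfect outcome: (Free, T0) with payoffs (6, 5).

(Free, T0)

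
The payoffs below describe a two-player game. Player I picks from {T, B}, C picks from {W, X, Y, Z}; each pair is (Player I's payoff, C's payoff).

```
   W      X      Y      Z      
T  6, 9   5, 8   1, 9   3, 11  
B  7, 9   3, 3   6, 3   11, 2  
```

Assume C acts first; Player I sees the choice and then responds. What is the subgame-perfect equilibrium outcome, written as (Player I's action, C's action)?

(B, W)

Work backward from Player I's decision.
- W → Player I plays B (best of 6, 7); C gets 9.
- X → Player I plays T (best of 5, 3); C gets 8.
- Y → Player I plays B (best of 1, 6); C gets 3.
- Z → Player I plays B (best of 3, 11); C gets 2.
C's induced payoffs are 9, 8, 3, 2, so C commits to W. Subgame-perfect outcome: (B, W) with payoffs (7, 9).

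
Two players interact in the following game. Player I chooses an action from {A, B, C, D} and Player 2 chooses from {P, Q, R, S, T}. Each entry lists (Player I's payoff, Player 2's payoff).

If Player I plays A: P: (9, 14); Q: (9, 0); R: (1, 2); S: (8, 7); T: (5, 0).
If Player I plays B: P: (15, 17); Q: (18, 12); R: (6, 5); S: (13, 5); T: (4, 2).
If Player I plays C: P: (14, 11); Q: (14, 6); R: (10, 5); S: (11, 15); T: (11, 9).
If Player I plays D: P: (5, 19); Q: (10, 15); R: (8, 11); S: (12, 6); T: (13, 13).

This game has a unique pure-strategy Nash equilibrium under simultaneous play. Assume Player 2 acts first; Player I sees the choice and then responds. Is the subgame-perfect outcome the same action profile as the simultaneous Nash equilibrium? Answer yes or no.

Player I best-responds to each possible Player 2 move:
- P: Player I compares 9, 15, 14, 5 and picks B; Player 2 would get 17.
- Q: Player I compares 9, 18, 14, 10 and picks B; Player 2 would get 12.
- R: Player I compares 1, 6, 10, 8 and picks C; Player 2 would get 5.
- S: Player I compares 8, 13, 11, 12 and picks B; Player 2 would get 5.
- T: Player I compares 5, 4, 11, 13 and picks D; Player 2 would get 13.
Among 17, 12, 5, 5, 13, the best is 17 at P. Subgame-perfect outcome: (B, P) with payoffs (15, 17).
For the simultaneous game, intersect best replies.
Player I's best replies: P→B; Q→B; R→C; S→B; T→D.
Player 2's best replies: A→P; B→P; C→S; D→P.
Only (B, P) has each player best-responding; Nash payoffs (15, 17).
Sequential outcome (B, P) coincides with the Nash profile (B, P).

yes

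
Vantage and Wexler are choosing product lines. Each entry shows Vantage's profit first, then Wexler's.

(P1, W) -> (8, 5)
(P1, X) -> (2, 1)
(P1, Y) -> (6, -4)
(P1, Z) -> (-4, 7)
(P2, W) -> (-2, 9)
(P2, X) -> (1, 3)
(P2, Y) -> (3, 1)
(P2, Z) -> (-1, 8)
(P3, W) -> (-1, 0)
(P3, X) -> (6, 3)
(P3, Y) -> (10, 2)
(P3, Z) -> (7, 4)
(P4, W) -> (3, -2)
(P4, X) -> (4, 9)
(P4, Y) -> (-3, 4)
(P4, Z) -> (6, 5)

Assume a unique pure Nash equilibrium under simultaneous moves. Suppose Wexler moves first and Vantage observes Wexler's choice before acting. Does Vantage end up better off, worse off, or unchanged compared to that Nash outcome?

Backward induction with Wexler moving first.
- W: Vantage compares 8, -2, -1, 3 and picks P1; Wexler would get 5.
- X: Vantage compares 2, 1, 6, 4 and picks P3; Wexler would get 3.
- Y: Vantage compares 6, 3, 10, -3 and picks P3; Wexler would get 2.
- Z: Vantage compares -4, -1, 7, 6 and picks P3; Wexler would get 4.
Among 5, 3, 2, 4, the best is 5 at W. Subgame-perfect outcome: (P1, W) with payoffs (8, 5).
Under simultaneous play:
Vantage's best replies: W→P1; X→P3; Y→P3; Z→P3.
Wexler's best replies: P1→Z; P2→W; P3→Z; P4→X.
Only (P3, Z) has each player best-responding; Nash payoffs (7, 4).
Vantage earns 8 sequentially versus 7 at the Nash outcome: better off.

better off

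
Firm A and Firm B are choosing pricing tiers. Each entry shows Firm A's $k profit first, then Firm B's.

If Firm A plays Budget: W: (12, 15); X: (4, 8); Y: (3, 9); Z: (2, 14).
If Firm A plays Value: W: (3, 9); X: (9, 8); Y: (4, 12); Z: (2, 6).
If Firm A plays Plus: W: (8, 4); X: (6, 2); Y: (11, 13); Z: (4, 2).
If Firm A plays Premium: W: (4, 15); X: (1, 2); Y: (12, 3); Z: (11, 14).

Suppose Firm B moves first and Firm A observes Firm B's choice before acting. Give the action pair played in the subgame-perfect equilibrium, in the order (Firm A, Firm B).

(Budget, W)

Work backward from Firm A's decision.
- W: BR = Budget, leader payoff 15.
- X: BR = Value, leader payoff 8.
- Y: BR = Premium, leader payoff 3.
- Z: BR = Premium, leader payoff 14.
Firm B's induced payoffs are 15, 8, 3, 14, so Firm B commits to W. Subgame-perfect outcome: (Budget, W) with payoffs (12, 15).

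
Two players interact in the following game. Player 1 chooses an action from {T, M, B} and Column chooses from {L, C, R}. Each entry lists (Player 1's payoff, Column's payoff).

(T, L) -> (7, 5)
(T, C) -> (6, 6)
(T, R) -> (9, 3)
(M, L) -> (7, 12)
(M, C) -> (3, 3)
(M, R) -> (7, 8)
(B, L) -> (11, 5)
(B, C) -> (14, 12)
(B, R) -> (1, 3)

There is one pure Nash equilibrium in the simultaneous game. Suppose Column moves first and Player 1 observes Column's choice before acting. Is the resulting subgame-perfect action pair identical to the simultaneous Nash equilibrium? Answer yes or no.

yes

Backward induction with Column moving first.
- L → Player 1 plays B (best of 7, 7, 11); Column gets 5.
- C → Player 1 plays B (best of 6, 3, 14); Column gets 12.
- R → Player 1 plays T (best of 9, 7, 1); Column gets 3.
Maximizing over 5, 12, 3, Column chooses C. Subgame-perfect outcome: (B, C) with payoffs (14, 12).
Now find the simultaneous Nash equilibrium.
Player 1's best replies: L→B; C→B; R→T.
Column's best replies: T→C; M→L; B→C.
Only (B, C) has each player best-responding; Nash payoffs (14, 12).
Sequential outcome (B, C) coincides with the Nash profile (B, C).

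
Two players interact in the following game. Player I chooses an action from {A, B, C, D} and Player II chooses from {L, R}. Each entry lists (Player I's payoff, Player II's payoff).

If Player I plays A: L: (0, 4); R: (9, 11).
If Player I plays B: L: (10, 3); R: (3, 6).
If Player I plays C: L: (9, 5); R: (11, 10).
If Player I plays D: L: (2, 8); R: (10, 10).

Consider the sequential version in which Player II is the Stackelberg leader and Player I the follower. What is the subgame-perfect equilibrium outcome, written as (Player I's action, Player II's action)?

Player I best-responds to each possible Player II move:
- L: Player I compares 0, 10, 9, 2 and picks B; Player II would get 3.
- R: Player I compares 9, 3, 11, 10 and picks C; Player II would get 10.
Player II's induced payoffs are 3, 10, so Player II commits to R. Subgame-perfect outcome: (C, R) with payoffs (11, 10).

(C, R)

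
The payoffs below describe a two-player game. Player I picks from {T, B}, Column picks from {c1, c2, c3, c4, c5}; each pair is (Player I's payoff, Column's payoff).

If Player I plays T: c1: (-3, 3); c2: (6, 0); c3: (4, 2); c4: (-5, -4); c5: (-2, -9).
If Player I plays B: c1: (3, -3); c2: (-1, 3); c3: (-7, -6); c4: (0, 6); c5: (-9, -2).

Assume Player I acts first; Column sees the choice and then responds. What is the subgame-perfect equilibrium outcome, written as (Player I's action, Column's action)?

Column best-responds to each possible Player I move:
- T → Column plays c1 (best of 3, 0, 2, -4, -9); Player I gets -3.
- B → Column plays c4 (best of -3, 3, -6, 6, -2); Player I gets 0.
Maximizing over -3, 0, Player I chooses B. Subgame-perfect outcome: (B, c4) with payoffs (0, 6).

(B, c4)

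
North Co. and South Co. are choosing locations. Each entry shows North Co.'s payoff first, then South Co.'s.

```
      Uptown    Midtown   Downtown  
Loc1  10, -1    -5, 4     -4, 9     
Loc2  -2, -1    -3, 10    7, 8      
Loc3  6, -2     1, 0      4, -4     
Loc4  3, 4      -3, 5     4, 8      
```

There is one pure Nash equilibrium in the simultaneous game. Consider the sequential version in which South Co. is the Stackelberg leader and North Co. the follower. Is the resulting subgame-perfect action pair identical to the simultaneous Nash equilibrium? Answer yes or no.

North Co. best-responds to each possible South Co. move:
- Uptown: North Co. compares 10, -2, 6, 3 and picks Loc1; South Co. would get -1.
- Midtown: North Co. compares -5, -3, 1, -3 and picks Loc3; South Co. would get 0.
- Downtown: North Co. compares -4, 7, 4, 4 and picks Loc2; South Co. would get 8.
Among -1, 0, 8, the best is 8 at Downtown. Subgame-perfect outcome: (Loc2, Downtown) with payoffs (7, 8).
For the simultaneous game, intersect best replies.
North Co.'s best replies: Uptown→Loc1; Midtown→Loc3; Downtown→Loc2.
South Co.'s best replies: Loc1→Downtown; Loc2→Midtown; Loc3→Midtown; Loc4→Downtown.
The unique mutual best reply is (Loc3, Midtown), giving (1, 0).
Sequential outcome (Loc2, Downtown) differs from the Nash profile (Loc3, Midtown).

no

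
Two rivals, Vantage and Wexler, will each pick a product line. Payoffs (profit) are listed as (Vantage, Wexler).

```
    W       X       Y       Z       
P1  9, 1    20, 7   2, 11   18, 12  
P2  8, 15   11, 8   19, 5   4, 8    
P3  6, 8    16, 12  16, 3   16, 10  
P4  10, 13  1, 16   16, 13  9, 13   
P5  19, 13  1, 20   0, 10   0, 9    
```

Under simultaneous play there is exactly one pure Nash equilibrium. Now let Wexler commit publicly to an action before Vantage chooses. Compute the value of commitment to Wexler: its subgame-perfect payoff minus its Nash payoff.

1

Work backward from Vantage's decision.
- W → Vantage plays P5 (best of 9, 8, 6, 10, 19); Wexler gets 13.
- X → Vantage plays P1 (best of 20, 11, 16, 1, 1); Wexler gets 7.
- Y → Vantage plays P2 (best of 2, 19, 16, 16, 0); Wexler gets 5.
- Z → Vantage plays P1 (best of 18, 4, 16, 9, 0); Wexler gets 12.
Among 13, 7, 5, 12, the best is 13 at W. Subgame-perfect outcome: (P5, W) with payoffs (19, 13).
Under simultaneous play:
Vantage's best replies: W→P5; X→P1; Y→P2; Z→P1.
Wexler's best replies: P1→Z; P2→W; P3→X; P4→X; P5→X.
The unique mutual best reply is (P1, Z), giving (18, 12).
Wexler's commitment gain: 13 − 12 = 1.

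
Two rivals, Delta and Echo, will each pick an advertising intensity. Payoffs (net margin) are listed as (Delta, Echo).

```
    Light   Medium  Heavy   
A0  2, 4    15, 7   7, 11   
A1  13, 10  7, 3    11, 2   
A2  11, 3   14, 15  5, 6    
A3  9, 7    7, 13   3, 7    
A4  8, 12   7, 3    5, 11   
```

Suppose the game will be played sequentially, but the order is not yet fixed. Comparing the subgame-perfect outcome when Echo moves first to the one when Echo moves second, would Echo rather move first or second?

second

If Delta leads: Echo's best replies are A0→Heavy, A1→Light, A2→Medium, A3→Medium, A4→Light; Delta's induced payoffs 7, 13, 14, 7, 8; outcome (A2, Medium), payoffs (14, 15).
If Echo leads: Delta's best replies are Light→A1, Medium→A0, Heavy→A1; Echo's induced payoffs 10, 7, 2; outcome (A1, Light), payoffs (13, 10).
Echo gets 10 moving first and 15 moving second, so Echo prefers to move second.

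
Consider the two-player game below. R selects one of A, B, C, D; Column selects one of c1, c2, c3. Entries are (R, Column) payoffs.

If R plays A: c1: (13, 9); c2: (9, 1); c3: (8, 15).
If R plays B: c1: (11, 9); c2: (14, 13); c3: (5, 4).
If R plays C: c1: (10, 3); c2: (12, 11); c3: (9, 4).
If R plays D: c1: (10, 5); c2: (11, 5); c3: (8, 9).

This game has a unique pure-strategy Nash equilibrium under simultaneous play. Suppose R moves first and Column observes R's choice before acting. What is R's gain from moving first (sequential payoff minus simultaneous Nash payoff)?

0

Column best-responds to each possible R move:
- A: Column compares 9, 1, 15 and picks c3; R would get 8.
- B: Column compares 9, 13, 4 and picks c2; R would get 14.
- C: Column compares 3, 11, 4 and picks c2; R would get 12.
- D: Column compares 5, 5, 9 and picks c3; R would get 8.
R's induced payoffs are 8, 14, 12, 8, so R commits to B. Subgame-perfect outcome: (B, c2) with payoffs (14, 13).
Under simultaneous play:
R's best replies: c1→A; c2→B; c3→C.
Column's best replies: A→c3; B→c2; C→c2; D→c3.
The unique mutual best reply is (B, c2), giving (14, 13).
R's commitment gain: 14 − 14 = 0.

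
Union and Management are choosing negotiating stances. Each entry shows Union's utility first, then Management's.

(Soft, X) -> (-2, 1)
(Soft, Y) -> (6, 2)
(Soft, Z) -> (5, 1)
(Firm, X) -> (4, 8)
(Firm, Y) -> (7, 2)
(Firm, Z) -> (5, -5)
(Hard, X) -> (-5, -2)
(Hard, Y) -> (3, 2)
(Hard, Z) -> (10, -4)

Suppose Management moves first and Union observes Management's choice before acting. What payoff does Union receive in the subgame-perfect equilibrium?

Solve by backward induction (Management leads).
- X → Union plays Firm (best of -2, 4, -5); Management gets 8.
- Y → Union plays Firm (best of 6, 7, 3); Management gets 2.
- Z → Union plays Hard (best of 5, 5, 10); Management gets -4.
Maximizing over 8, 2, -4, Management chooses X. Subgame-perfect outcome: (Firm, X) with payoffs (4, 8).

4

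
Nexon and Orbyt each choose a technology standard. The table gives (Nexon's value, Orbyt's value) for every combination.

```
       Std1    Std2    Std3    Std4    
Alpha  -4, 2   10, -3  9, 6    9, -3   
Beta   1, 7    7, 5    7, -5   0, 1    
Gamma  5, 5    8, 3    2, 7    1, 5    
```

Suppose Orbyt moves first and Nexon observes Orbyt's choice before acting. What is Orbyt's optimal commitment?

Nexon best-responds to each possible Orbyt move:
- Std1: Nexon compares -4, 1, 5 and picks Gamma; Orbyt would get 5.
- Std2: Nexon compares 10, 7, 8 and picks Alpha; Orbyt would get -3.
- Std3: Nexon compares 9, 7, 2 and picks Alpha; Orbyt would get 6.
- Std4: Nexon compares 9, 0, 1 and picks Alpha; Orbyt would get -3.
Orbyt's induced payoffs are 5, -3, 6, -3, so Orbyt commits to Std3. Subgame-perfect outcome: (Alpha, Std3) with payoffs (9, 6).

Std3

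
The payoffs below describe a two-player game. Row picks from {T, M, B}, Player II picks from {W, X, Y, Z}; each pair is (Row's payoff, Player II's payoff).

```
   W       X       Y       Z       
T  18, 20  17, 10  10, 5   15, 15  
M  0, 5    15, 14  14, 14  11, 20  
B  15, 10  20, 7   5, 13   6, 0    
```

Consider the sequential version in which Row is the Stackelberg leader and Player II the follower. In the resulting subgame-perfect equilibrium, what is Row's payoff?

18

Solve by backward induction (Row leads).
- T: Player II compares 20, 10, 5, 15 and picks W; Row would get 18.
- M: Player II compares 5, 14, 14, 20 and picks Z; Row would get 11.
- B: Player II compares 10, 7, 13, 0 and picks Y; Row would get 5.
Maximizing over 18, 11, 5, Row chooses T. Subgame-perfect outcome: (T, W) with payoffs (18, 20).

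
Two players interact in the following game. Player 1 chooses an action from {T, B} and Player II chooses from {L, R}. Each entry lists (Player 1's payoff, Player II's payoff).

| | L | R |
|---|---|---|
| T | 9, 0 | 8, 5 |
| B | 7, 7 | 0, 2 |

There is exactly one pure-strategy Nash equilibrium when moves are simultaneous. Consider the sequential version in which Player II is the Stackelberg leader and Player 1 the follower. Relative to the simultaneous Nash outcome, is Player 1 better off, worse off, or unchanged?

Work backward from Player 1's decision.
- L: BR = T, leader payoff 0.
- R: BR = T, leader payoff 5.
Maximizing over 0, 5, Player II chooses R. Subgame-perfect outcome: (T, R) with payoffs (8, 5).
Under simultaneous play:
Player 1's best replies: L→T; R→T.
Player II's best replies: T→R; B→L.
The unique mutual best reply is (T, R), giving (8, 5).
Player 1 earns 8 sequentially versus 8 at the Nash outcome: unchanged.

unchanged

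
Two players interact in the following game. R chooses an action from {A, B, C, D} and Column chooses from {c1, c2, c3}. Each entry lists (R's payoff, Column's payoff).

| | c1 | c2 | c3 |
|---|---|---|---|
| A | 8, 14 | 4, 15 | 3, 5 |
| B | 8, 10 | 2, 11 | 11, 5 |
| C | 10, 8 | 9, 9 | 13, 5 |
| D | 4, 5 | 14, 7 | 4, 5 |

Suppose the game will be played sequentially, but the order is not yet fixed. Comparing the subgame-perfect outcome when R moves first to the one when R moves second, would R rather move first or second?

first

If R leads: Column's best replies are A→c2, B→c2, C→c2, D→c2; R's induced payoffs 4, 2, 9, 14; outcome (D, c2), payoffs (14, 7).
If Column leads: R's best replies are c1→C, c2→D, c3→C; Column's induced payoffs 8, 7, 5; outcome (C, c1), payoffs (10, 8).
R gets 14 moving first and 10 moving second, so R prefers to move first.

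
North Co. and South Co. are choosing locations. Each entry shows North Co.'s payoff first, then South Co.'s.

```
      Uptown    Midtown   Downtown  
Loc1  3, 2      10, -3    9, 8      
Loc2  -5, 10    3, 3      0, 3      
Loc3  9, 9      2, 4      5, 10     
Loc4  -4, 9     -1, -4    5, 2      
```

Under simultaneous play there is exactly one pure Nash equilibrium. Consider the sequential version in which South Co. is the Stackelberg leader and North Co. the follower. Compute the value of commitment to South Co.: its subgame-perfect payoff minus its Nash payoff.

Work backward from North Co.'s decision.
- Uptown: North Co. compares 3, -5, 9, -4 and picks Loc3; South Co. would get 9.
- Midtown: North Co. compares 10, 3, 2, -1 and picks Loc1; South Co. would get -3.
- Downtown: North Co. compares 9, 0, 5, 5 and picks Loc1; South Co. would get 8.
Maximizing over 9, -3, 8, South Co. chooses Uptown. Subgame-perfect outcome: (Loc3, Uptown) with payoffs (9, 9).
Under simultaneous play:
North Co.'s best replies: Uptown→Loc3; Midtown→Loc1; Downtown→Loc1.
South Co.'s best replies: Loc1→Downtown; Loc2→Uptown; Loc3→Downtown; Loc4→Uptown.
The unique mutual best reply is (Loc1, Downtown), giving (9, 8).
South Co.'s commitment gain: 9 − 8 = 1.

1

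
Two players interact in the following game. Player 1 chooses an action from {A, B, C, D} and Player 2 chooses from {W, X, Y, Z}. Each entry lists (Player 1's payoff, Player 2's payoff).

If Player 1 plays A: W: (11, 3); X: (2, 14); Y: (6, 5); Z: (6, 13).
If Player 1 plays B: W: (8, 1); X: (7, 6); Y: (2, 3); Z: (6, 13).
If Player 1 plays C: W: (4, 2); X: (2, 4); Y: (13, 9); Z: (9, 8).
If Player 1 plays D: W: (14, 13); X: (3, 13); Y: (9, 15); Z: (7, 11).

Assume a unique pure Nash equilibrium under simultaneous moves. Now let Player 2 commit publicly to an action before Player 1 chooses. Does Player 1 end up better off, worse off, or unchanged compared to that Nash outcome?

better off

Backward induction with Player 2 moving first.
- W: Player 1 compares 11, 8, 4, 14 and picks D; Player 2 would get 13.
- X: Player 1 compares 2, 7, 2, 3 and picks B; Player 2 would get 6.
- Y: Player 1 compares 6, 2, 13, 9 and picks C; Player 2 would get 9.
- Z: Player 1 compares 6, 6, 9, 7 and picks C; Player 2 would get 8.
Among 13, 6, 9, 8, the best is 13 at W. Subgame-perfect outcome: (D, W) with payoffs (14, 13).
Under simultaneous play:
Player 1's best replies: W→D; X→B; Y→C; Z→C.
Player 2's best replies: A→X; B→Z; C→Y; D→Y.
The unique mutual best reply is (C, Y), giving (13, 9).
Player 1 earns 14 sequentially versus 13 at the Nash outcome: better off.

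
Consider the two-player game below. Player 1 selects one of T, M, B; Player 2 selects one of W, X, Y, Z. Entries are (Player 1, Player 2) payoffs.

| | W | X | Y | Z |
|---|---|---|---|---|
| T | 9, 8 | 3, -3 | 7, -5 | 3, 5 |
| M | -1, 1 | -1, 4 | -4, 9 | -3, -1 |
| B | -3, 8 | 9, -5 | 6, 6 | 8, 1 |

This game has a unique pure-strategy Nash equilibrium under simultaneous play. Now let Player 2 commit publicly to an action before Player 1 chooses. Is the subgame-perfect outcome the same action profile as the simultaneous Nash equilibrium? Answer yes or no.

yes

Backward induction with Player 2 moving first.
- W: Player 1 compares 9, -1, -3 and picks T; Player 2 would get 8.
- X: Player 1 compares 3, -1, 9 and picks B; Player 2 would get -5.
- Y: Player 1 compares 7, -4, 6 and picks T; Player 2 would get -5.
- Z: Player 1 compares 3, -3, 8 and picks B; Player 2 would get 1.
Maximizing over 8, -5, -5, 1, Player 2 chooses W. Subgame-perfect outcome: (T, W) with payoffs (9, 8).
Now find the simultaneous Nash equilibrium.
Player 1's best replies: W→T; X→B; Y→T; Z→B.
Player 2's best replies: T→W; M→Y; B→W.
Only (T, W) has each player best-responding; Nash payoffs (9, 8).
Sequential outcome (T, W) coincides with the Nash profile (T, W).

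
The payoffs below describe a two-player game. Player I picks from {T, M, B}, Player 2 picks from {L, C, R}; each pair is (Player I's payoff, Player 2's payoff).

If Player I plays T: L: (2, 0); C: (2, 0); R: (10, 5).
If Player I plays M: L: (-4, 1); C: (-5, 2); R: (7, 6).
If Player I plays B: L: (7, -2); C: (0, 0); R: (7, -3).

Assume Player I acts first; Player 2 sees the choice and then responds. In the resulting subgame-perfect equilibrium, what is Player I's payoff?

10

Player 2 best-responds to each possible Player I move:
- T: BR = R, leader payoff 10.
- M: BR = R, leader payoff 7.
- B: BR = C, leader payoff 0.
Among 10, 7, 0, the best is 10 at T. Subgame-perfect outcome: (T, R) with payoffs (10, 5).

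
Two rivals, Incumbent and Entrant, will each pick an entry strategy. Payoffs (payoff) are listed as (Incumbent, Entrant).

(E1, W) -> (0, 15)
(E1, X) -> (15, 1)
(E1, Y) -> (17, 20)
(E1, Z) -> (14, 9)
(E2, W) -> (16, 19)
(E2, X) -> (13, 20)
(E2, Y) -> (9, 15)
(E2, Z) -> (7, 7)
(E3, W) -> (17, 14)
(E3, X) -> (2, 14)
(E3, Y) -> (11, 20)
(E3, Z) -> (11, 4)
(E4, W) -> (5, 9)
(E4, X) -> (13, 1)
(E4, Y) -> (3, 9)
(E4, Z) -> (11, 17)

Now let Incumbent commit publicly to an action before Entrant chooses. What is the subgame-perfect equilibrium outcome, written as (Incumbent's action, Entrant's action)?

(E1, Y)

Entrant best-responds to each possible Incumbent move:
- E1 → Entrant plays Y (best of 15, 1, 20, 9); Incumbent gets 17.
- E2 → Entrant plays X (best of 19, 20, 15, 7); Incumbent gets 13.
- E3 → Entrant plays Y (best of 14, 14, 20, 4); Incumbent gets 11.
- E4 → Entrant plays Z (best of 9, 1, 9, 17); Incumbent gets 11.
Incumbent's induced payoffs are 17, 13, 11, 11, so Incumbent commits to E1. Subgame-perfect outcome: (E1, Y) with payoffs (17, 20).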